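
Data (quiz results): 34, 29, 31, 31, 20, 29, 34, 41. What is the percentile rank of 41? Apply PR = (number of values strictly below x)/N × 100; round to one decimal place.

87.5

N = 8.
Strictly below 41: 7. Equal to 41: 1.
PR = 7/8 × 100 = 87.5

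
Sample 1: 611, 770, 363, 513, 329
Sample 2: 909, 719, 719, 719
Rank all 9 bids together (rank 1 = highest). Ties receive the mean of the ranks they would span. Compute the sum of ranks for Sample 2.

13

Sorted (descending): 909, 770, 719, 719, 719, 611, 513, 363, 329
The 3 values of 719 occupy positions 3–5 → average rank 4.
Sample 2 values → pooled ranks: 909→1, 719→4, 719→4, 719→4
Rank sum = 1 + 4 + 4 + 4 = 13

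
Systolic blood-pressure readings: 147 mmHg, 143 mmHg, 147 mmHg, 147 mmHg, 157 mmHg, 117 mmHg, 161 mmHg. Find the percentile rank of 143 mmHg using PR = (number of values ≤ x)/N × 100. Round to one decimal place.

N = 7.
Strictly below 143: 1. Equal to 143: 1.
PR = 2/7 × 100 = 28.6

28.6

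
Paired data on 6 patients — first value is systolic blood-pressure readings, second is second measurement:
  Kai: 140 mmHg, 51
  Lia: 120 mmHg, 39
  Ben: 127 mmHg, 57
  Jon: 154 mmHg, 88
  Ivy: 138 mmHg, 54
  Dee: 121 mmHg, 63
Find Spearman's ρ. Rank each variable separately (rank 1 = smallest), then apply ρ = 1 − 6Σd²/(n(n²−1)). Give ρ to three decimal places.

Ranks of variable 1: 5, 1, 3, 6, 4, 2
Ranks of variable 2: 2, 1, 4, 6, 3, 5
d = r₁ − r₂: 3, 0, -1, 0, 1, -3
d²: 9, 0, 1, 0, 1, 9; Σd² = 20
ρ = 1 − 6·20/(6·35) = 1 − 120/210 = 0.429

0.429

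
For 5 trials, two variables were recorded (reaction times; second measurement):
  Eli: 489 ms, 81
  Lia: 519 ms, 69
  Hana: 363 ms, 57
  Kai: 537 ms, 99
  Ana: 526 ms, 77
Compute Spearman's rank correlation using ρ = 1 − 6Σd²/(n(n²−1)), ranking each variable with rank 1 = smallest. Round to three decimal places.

0.700

Ranks of variable 1: 2, 3, 1, 5, 4
Ranks of variable 2: 4, 2, 1, 5, 3
d = r₁ − r₂: -2, 1, 0, 0, 1
d²: 4, 1, 0, 0, 1; Σd² = 6
ρ = 1 − 6·6/(5·24) = 1 − 36/120 = 0.700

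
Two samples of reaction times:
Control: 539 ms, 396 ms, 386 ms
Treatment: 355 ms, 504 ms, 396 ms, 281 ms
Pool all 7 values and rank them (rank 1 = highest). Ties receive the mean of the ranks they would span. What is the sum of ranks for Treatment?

Sorted (descending): 539, 504, 396, 396, 386, 355, 281
The 2 values of 396 occupy positions 3–4 → average rank (3+4)/2 = 3.5.
Treatment values → pooled ranks: 355→6, 504→2, 396→3.5, 281→7
Rank sum = 6 + 2 + 3.5 + 7 = 18.5

18.5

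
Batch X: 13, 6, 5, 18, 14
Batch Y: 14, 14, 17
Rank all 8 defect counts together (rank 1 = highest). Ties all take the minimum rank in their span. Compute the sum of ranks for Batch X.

25

Sorted (descending): 18, 17, 14, 14, 14, 13, 6, 5
The 3 values of 14 occupy positions 3–5 → each gets rank 3.
Batch X values → pooled ranks: 13→6, 6→7, 5→8, 18→1, 14→3
Rank sum = 6 + 7 + 8 + 1 + 3 = 25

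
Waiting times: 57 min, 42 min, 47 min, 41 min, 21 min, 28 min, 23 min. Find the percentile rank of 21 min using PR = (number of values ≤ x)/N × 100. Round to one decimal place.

N = 7.
Strictly below 21: 0. Equal to 21: 1.
PR = 1/7 × 100 = 14.3

14.3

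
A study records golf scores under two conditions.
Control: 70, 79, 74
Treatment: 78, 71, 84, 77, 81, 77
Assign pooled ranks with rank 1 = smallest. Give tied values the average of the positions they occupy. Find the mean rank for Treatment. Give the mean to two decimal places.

Sorted (ascending): 70, 71, 74, 77, 77, 78, 79, 81, 84
The 2 values of 77 occupy positions 4–5 → average rank (4+5)/2 = 4.5.
Treatment values → pooled ranks: 78→6, 71→2, 84→9, 77→4.5, 81→8, 77→4.5
Mean rank = (6 + 2 + 9 + 4.5 + 8 + 4.5) / 6 = 5.67

5.67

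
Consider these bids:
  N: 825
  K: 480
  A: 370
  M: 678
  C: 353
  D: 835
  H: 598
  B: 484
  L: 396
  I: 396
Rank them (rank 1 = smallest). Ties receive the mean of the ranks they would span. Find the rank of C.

1

Sorted (ascending): 353, 370, 396, 396, 480, 484, 598, 678, 825, 835
The 2 values of 396 occupy positions 3–4 → average rank (3+4)/2 = 3.5.
C has value 353 → rank 1.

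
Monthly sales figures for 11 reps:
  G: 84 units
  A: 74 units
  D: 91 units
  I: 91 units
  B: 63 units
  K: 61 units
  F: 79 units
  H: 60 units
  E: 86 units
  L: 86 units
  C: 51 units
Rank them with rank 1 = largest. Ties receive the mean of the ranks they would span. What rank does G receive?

Sorted (descending): 91, 91, 86, 86, 84, 79, 74, 63, 61, 60, 51
The 2 values of 91 occupy positions 1–2 → average rank (1+2)/2 = 1.5.
The 2 values of 86 occupy positions 3–4 → average rank (3+4)/2 = 3.5.
G has value 84 units → rank 5.

5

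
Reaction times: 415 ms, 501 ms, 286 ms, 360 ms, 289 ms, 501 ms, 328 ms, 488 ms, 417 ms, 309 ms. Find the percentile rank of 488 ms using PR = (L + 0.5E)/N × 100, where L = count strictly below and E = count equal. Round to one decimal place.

75.0

N = 10.
Strictly below 488: 7. Equal to 488: 1.
PR = (7 + 0.5·1)/10 × 100 = 75.0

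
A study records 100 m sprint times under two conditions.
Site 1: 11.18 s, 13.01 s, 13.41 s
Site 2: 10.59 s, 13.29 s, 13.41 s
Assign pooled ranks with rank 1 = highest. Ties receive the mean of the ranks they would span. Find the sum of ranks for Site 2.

10.5

Sorted (descending): 13.41, 13.41, 13.29, 13.01, 11.18, 10.59
The 2 values of 13.41 occupy positions 1–2 → average rank (1+2)/2 = 1.5.
Site 2 values → pooled ranks: 10.59→6, 13.29→3, 13.41→1.5
Rank sum = 6 + 3 + 1.5 = 10.5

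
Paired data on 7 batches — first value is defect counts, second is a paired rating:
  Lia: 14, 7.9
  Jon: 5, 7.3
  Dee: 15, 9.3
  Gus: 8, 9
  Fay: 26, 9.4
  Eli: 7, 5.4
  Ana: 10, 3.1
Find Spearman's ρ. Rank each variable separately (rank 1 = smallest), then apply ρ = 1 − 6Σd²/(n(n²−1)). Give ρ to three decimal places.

0.679

Ranks of variable 1: 5, 1, 6, 3, 7, 2, 4
Ranks of variable 2: 4, 3, 6, 5, 7, 2, 1
d = r₁ − r₂: 1, -2, 0, -2, 0, 0, 3
d²: 1, 4, 0, 4, 0, 0, 9; Σd² = 18
ρ = 1 − 6·18/(7·48) = 1 − 108/336 = 0.679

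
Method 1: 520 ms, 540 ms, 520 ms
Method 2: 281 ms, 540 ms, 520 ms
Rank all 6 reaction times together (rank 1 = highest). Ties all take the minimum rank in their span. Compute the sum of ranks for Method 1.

Sorted (descending): 540, 540, 520, 520, 520, 281
The 2 values of 540 occupy positions 1–2 → each gets rank 1.
The 3 values of 520 occupy positions 3–5 → each gets rank 3.
Method 1 values → pooled ranks: 520→3, 540→1, 520→3
Rank sum = 3 + 1 + 3 = 7

7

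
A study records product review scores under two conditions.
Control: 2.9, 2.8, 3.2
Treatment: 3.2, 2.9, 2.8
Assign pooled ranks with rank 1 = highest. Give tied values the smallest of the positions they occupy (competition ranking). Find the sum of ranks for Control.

Sorted (descending): 3.2, 3.2, 2.9, 2.9, 2.8, 2.8
The 2 values of 3.2 occupy positions 1–2 → each gets rank 1.
The 2 values of 2.9 occupy positions 3–4 → each gets rank 3.
The 2 values of 2.8 occupy positions 5–6 → each gets rank 5.
Control values → pooled ranks: 2.9→3, 2.8→5, 3.2→1
Rank sum = 3 + 5 + 1 = 9

9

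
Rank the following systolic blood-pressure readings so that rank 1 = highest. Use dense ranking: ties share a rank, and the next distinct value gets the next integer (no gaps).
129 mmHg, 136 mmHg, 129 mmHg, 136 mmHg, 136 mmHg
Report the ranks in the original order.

2, 1, 2, 1, 1

Sorted (descending): 136, 136, 136, 129, 129
The 3 values of 136 share dense rank 1.
The 2 values of 129 share dense rank 2.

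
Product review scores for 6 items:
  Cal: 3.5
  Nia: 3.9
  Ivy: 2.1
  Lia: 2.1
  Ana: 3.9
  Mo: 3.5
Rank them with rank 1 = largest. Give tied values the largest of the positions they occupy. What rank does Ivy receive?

6

Sorted (descending): 3.9, 3.9, 3.5, 3.5, 2.1, 2.1
The 2 values of 3.9 occupy positions 1–2 → each gets rank 2.
The 2 values of 3.5 occupy positions 3–4 → each gets rank 4.
The 2 values of 2.1 occupy positions 5–6 → each gets rank 6.
Ivy has value 2.1 → rank 6.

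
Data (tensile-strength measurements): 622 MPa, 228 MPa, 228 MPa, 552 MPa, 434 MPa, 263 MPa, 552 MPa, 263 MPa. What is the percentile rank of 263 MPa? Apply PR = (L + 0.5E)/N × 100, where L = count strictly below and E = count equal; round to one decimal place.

37.5

N = 8.
Strictly below 263: 2. Equal to 263: 2.
PR = (2 + 0.5·2)/8 × 100 = 37.5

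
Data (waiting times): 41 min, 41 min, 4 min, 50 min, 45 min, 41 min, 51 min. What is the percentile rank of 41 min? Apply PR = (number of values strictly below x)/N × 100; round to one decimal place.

N = 7.
Strictly below 41: 1. Equal to 41: 3.
PR = 1/7 × 100 = 14.3

14.3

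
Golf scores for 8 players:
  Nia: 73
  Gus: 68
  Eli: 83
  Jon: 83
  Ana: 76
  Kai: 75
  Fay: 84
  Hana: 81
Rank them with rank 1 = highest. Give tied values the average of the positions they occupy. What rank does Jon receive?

Sorted (descending): 84, 83, 83, 81, 76, 75, 73, 68
The 2 values of 83 occupy positions 2–3 → average rank (2+3)/2 = 2.5.
Jon has value 83 → rank 2.5.

2.5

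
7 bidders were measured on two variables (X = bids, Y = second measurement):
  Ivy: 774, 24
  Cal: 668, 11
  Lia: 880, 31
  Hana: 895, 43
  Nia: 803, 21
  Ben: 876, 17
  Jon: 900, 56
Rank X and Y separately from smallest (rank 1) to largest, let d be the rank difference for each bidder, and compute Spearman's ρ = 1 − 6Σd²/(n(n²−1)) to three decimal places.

Ranks of variable 1: 2, 1, 5, 6, 3, 4, 7
Ranks of variable 2: 4, 1, 5, 6, 3, 2, 7
d = r₁ − r₂: -2, 0, 0, 0, 0, 2, 0
d²: 4, 0, 0, 0, 0, 4, 0; Σd² = 8
ρ = 1 − 6·8/(7·48) = 1 − 48/336 = 0.857

0.857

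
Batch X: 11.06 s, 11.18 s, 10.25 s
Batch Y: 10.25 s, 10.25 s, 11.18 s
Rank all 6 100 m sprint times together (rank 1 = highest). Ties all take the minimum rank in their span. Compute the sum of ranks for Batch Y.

Sorted (descending): 11.18, 11.18, 11.06, 10.25, 10.25, 10.25
The 2 values of 11.18 occupy positions 1–2 → each gets rank 1.
The 3 values of 10.25 occupy positions 4–6 → each gets rank 4.
Batch Y values → pooled ranks: 10.25→4, 10.25→4, 11.18→1
Rank sum = 4 + 4 + 1 = 9

9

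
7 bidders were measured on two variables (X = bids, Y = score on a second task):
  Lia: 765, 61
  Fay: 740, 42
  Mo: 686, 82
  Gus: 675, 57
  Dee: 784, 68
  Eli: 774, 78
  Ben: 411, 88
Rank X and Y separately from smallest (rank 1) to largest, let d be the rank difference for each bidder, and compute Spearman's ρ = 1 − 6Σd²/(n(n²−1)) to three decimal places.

Ranks of variable 1: 5, 4, 3, 2, 7, 6, 1
Ranks of variable 2: 3, 1, 6, 2, 4, 5, 7
d = r₁ − r₂: 2, 3, -3, 0, 3, 1, -6
d²: 4, 9, 9, 0, 9, 1, 36; Σd² = 68
ρ = 1 − 6·68/(7·48) = 1 − 408/336 = -0.214

-0.214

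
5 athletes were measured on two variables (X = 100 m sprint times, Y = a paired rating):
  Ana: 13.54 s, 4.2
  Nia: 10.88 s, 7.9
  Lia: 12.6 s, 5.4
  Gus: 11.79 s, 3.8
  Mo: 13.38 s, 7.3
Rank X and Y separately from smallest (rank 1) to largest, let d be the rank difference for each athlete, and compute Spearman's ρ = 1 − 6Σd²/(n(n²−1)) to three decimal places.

Ranks of variable 1: 5, 1, 3, 2, 4
Ranks of variable 2: 2, 5, 3, 1, 4
d = r₁ − r₂: 3, -4, 0, 1, 0
d²: 9, 16, 0, 1, 0; Σd² = 26
ρ = 1 − 6·26/(5·24) = 1 − 156/120 = -0.300

-0.300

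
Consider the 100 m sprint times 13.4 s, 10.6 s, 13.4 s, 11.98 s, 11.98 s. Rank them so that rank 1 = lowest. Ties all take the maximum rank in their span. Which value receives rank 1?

10.6

Sorted (ascending): 10.6, 11.98, 11.98, 13.4, 13.4
The 2 values of 11.98 occupy positions 2–3 → each gets rank 3.
The 2 values of 13.4 occupy positions 4–5 → each gets rank 5.
Rank 1 → value 10.6.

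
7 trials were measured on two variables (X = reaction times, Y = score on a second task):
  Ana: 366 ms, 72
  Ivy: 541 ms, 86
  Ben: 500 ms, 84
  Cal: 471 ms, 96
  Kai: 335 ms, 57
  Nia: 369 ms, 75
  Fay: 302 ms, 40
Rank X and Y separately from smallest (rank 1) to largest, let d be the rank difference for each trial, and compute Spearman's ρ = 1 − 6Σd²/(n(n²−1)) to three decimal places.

0.893

Ranks of variable 1: 3, 7, 6, 5, 2, 4, 1
Ranks of variable 2: 3, 6, 5, 7, 2, 4, 1
d = r₁ − r₂: 0, 1, 1, -2, 0, 0, 0
d²: 0, 1, 1, 4, 0, 0, 0; Σd² = 6
ρ = 1 − 6·6/(7·48) = 1 − 36/336 = 0.893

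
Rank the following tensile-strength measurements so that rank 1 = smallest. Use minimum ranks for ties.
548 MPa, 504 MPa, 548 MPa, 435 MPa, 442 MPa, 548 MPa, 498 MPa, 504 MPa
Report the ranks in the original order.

6, 4, 6, 1, 2, 6, 3, 4

Sorted (ascending): 435, 442, 498, 504, 504, 548, 548, 548
The 2 values of 504 occupy positions 4–5 → each gets rank 4.
The 3 values of 548 occupy positions 6–8 → each gets rank 6.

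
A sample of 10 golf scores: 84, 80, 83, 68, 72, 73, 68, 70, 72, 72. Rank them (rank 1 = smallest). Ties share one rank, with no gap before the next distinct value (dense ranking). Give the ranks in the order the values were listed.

7, 5, 6, 1, 3, 4, 1, 2, 3, 3

Sorted (ascending): 68, 68, 70, 72, 72, 72, 73, 80, 83, 84
The 2 values of 68 share dense rank 1.
The 3 values of 72 share dense rank 3.
Remaining distinct values take the next consecutive integers.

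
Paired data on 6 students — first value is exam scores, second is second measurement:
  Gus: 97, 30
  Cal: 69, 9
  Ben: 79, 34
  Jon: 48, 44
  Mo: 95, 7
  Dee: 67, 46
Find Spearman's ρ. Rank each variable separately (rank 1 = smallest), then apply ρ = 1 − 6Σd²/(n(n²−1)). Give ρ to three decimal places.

-0.657

Ranks of variable 1: 6, 3, 4, 1, 5, 2
Ranks of variable 2: 3, 2, 4, 5, 1, 6
d = r₁ − r₂: 3, 1, 0, -4, 4, -4
d²: 9, 1, 0, 16, 16, 16; Σd² = 58
ρ = 1 − 6·58/(6·35) = 1 − 348/210 = -0.657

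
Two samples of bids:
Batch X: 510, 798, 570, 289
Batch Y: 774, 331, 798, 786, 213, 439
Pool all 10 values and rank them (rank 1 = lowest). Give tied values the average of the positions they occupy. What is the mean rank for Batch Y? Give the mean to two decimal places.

5.42

Sorted (ascending): 213, 289, 331, 439, 510, 570, 774, 786, 798, 798
The 2 values of 798 occupy positions 9–10 → average rank (9+10)/2 = 9.5.
Batch Y values → pooled ranks: 774→7, 331→3, 798→9.5, 786→8, 213→1, 439→4
Mean rank = (7 + 3 + 9.5 + 8 + 1 + 4) / 6 = 5.42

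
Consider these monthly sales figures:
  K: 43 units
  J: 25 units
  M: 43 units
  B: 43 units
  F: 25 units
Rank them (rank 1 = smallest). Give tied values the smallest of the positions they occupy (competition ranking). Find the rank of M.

3

Sorted (ascending): 25, 25, 43, 43, 43
The 2 values of 25 occupy positions 1–2 → each gets rank 1.
The 3 values of 43 occupy positions 3–5 → each gets rank 3.
M has value 43 units → rank 3.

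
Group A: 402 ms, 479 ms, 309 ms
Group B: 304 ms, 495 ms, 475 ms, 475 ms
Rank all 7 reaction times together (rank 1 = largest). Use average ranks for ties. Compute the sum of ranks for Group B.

15

Sorted (descending): 495, 479, 475, 475, 402, 309, 304
The 2 values of 475 occupy positions 3–4 → average rank (3+4)/2 = 3.5.
Group B values → pooled ranks: 304→7, 495→1, 475→3.5, 475→3.5
Rank sum = 7 + 1 + 3.5 + 3.5 = 15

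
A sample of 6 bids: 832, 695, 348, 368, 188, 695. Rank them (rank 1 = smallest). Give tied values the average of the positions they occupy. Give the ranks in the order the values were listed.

Sorted (ascending): 188, 348, 368, 695, 695, 832
The 2 values of 695 occupy positions 4–5 → average rank (4+5)/2 = 4.5.

6, 4.5, 2, 3, 1, 4.5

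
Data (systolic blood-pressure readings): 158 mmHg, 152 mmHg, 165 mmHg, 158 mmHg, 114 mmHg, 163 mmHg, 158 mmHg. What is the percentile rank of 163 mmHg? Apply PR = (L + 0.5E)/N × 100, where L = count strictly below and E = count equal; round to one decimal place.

N = 7.
Strictly below 163: 5. Equal to 163: 1.
PR = (5 + 0.5·1)/7 × 100 = 78.6

78.6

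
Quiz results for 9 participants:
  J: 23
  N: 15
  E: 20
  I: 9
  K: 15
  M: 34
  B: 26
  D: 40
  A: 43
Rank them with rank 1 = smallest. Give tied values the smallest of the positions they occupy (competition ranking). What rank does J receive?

5

Sorted (ascending): 9, 15, 15, 20, 23, 26, 34, 40, 43
The 2 values of 15 occupy positions 2–3 → each gets rank 2.
J has value 23 → rank 5.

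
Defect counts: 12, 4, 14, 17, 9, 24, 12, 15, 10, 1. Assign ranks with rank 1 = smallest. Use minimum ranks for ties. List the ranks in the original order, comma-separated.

5, 2, 7, 9, 3, 10, 5, 8, 4, 1

Sorted (ascending): 1, 4, 9, 10, 12, 12, 14, 15, 17, 24
The 2 values of 12 occupy positions 5–6 → each gets rank 5.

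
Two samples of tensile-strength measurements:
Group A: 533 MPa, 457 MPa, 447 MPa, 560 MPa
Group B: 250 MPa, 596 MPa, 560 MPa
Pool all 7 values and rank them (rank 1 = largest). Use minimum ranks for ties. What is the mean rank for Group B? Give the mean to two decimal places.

3.33

Sorted (descending): 596, 560, 560, 533, 457, 447, 250
The 2 values of 560 occupy positions 2–3 → each gets rank 2.
Group B values → pooled ranks: 250→7, 596→1, 560→2
Mean rank = (7 + 1 + 2) / 3 = 3.33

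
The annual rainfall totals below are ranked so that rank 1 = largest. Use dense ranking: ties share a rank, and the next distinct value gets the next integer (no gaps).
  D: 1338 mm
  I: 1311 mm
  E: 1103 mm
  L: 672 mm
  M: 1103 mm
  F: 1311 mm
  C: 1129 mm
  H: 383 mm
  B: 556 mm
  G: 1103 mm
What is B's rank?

Sorted (descending): 1338, 1311, 1311, 1129, 1103, 1103, 1103, 672, 556, 383
The 2 values of 1311 share dense rank 2.
The 3 values of 1103 share dense rank 4.
Remaining distinct values take the next consecutive integers.
B has value 556 mm → rank 6.

6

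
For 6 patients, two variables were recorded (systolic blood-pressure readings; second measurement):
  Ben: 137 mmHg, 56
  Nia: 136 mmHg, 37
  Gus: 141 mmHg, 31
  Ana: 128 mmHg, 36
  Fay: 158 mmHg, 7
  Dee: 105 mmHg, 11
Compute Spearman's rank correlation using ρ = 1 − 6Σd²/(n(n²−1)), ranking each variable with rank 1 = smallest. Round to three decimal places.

-0.200

Ranks of variable 1: 4, 3, 5, 2, 6, 1
Ranks of variable 2: 6, 5, 3, 4, 1, 2
d = r₁ − r₂: -2, -2, 2, -2, 5, -1
d²: 4, 4, 4, 4, 25, 1; Σd² = 42
ρ = 1 − 6·42/(6·35) = 1 − 252/210 = -0.200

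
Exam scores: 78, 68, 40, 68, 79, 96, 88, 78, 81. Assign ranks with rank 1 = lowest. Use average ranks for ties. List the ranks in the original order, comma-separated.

4.5, 2.5, 1, 2.5, 6, 9, 8, 4.5, 7

Sorted (ascending): 40, 68, 68, 78, 78, 79, 81, 88, 96
The 2 values of 68 occupy positions 2–3 → average rank (2+3)/2 = 2.5.
The 2 values of 78 occupy positions 4–5 → average rank (4+5)/2 = 4.5.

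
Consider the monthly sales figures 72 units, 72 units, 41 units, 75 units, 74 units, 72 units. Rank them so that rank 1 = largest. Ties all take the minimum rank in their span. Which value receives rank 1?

75

Sorted (descending): 75, 74, 72, 72, 72, 41
The 3 values of 72 occupy positions 3–5 → each gets rank 3.
Rank 1 → value 75.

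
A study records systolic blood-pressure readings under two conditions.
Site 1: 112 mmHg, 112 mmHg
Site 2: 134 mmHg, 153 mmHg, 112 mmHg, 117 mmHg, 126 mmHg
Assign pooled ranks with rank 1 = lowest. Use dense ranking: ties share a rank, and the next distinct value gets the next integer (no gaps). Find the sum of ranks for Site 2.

15

Sorted (ascending): 112, 112, 112, 117, 126, 134, 153
The 3 values of 112 share dense rank 1.
Remaining distinct values take the next consecutive integers.
Site 2 values → pooled ranks: 134→4, 153→5, 112→1, 117→2, 126→3
Rank sum = 4 + 5 + 1 + 2 + 3 = 15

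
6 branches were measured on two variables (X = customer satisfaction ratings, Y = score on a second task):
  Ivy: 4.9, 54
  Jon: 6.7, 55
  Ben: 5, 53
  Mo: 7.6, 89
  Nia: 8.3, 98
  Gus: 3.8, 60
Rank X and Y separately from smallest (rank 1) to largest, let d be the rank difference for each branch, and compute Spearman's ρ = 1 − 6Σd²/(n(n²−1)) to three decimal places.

Ranks of variable 1: 2, 4, 3, 5, 6, 1
Ranks of variable 2: 2, 3, 1, 5, 6, 4
d = r₁ − r₂: 0, 1, 2, 0, 0, -3
d²: 0, 1, 4, 0, 0, 9; Σd² = 14
ρ = 1 − 6·14/(6·35) = 1 − 84/210 = 0.600

0.600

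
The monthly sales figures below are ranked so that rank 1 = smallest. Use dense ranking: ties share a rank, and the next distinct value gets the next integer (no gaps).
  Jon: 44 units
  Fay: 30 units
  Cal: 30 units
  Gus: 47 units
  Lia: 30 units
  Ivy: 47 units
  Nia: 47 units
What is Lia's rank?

Sorted (ascending): 30, 30, 30, 44, 47, 47, 47
The 3 values of 30 share dense rank 1.
The 3 values of 47 share dense rank 3.
Remaining distinct values take the next consecutive integers.
Lia has value 30 units → rank 1.

1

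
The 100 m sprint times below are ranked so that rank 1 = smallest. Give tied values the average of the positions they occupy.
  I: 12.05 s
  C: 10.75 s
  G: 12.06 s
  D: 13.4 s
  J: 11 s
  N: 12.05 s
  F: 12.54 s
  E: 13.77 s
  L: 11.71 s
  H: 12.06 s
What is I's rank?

Sorted (ascending): 10.75, 11, 11.71, 12.05, 12.05, 12.06, 12.06, 12.54, 13.4, 13.77
The 2 values of 12.05 occupy positions 4–5 → average rank (4+5)/2 = 4.5.
The 2 values of 12.06 occupy positions 6–7 → average rank (6+7)/2 = 6.5.
I has value 12.05 s → rank 4.5.

4.5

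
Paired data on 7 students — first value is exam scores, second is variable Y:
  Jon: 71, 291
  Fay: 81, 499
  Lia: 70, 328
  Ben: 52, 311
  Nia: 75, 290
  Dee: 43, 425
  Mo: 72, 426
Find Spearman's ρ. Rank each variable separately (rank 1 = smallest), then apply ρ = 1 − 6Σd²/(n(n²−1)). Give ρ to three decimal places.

Ranks of variable 1: 4, 7, 3, 2, 6, 1, 5
Ranks of variable 2: 2, 7, 4, 3, 1, 5, 6
d = r₁ − r₂: 2, 0, -1, -1, 5, -4, -1
d²: 4, 0, 1, 1, 25, 16, 1; Σd² = 48
ρ = 1 − 6·48/(7·48) = 1 − 288/336 = 0.143

0.143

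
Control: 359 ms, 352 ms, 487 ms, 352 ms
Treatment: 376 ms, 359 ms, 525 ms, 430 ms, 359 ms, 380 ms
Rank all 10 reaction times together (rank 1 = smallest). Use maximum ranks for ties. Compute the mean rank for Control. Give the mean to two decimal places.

Sorted (ascending): 352, 352, 359, 359, 359, 376, 380, 430, 487, 525
The 2 values of 352 occupy positions 1–2 → each gets rank 2.
The 3 values of 359 occupy positions 3–5 → each gets rank 5.
Control values → pooled ranks: 359→5, 352→2, 487→9, 352→2
Mean rank = (5 + 2 + 9 + 2) / 4 = 4.50

4.50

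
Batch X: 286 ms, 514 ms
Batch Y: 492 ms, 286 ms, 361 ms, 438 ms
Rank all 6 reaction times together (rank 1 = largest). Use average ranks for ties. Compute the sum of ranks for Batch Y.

14.5

Sorted (descending): 514, 492, 438, 361, 286, 286
The 2 values of 286 occupy positions 5–6 → average rank (5+6)/2 = 5.5.
Batch Y values → pooled ranks: 492→2, 286→5.5, 361→4, 438→3
Rank sum = 2 + 5.5 + 4 + 3 = 14.5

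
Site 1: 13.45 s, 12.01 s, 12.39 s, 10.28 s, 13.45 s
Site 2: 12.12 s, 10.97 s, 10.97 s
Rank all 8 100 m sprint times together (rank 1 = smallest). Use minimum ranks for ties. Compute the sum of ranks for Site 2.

9

Sorted (ascending): 10.28, 10.97, 10.97, 12.01, 12.12, 12.39, 13.45, 13.45
The 2 values of 10.97 occupy positions 2–3 → each gets rank 2.
The 2 values of 13.45 occupy positions 7–8 → each gets rank 7.
Site 2 values → pooled ranks: 12.12→5, 10.97→2, 10.97→2
Rank sum = 5 + 2 + 2 = 9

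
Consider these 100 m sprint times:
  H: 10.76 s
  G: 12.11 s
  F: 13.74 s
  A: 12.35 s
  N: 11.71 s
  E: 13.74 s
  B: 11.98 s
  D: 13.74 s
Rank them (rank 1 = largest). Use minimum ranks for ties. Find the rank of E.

Sorted (descending): 13.74, 13.74, 13.74, 12.35, 12.11, 11.98, 11.71, 10.76
The 3 values of 13.74 occupy positions 1–3 → each gets rank 1.
E has value 13.74 s → rank 1.

1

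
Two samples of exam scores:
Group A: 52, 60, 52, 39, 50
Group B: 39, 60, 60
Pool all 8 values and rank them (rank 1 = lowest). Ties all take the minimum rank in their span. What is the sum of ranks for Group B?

Sorted (ascending): 39, 39, 50, 52, 52, 60, 60, 60
The 2 values of 39 occupy positions 1–2 → each gets rank 1.
The 2 values of 52 occupy positions 4–5 → each gets rank 4.
The 3 values of 60 occupy positions 6–8 → each gets rank 6.
Group B values → pooled ranks: 39→1, 60→6, 60→6
Rank sum = 1 + 6 + 6 = 13

13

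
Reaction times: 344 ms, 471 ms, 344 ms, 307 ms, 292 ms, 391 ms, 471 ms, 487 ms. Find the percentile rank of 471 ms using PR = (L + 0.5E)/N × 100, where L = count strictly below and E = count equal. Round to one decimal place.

75.0

N = 8.
Strictly below 471: 5. Equal to 471: 2.
PR = (5 + 0.5·2)/8 × 100 = 75.0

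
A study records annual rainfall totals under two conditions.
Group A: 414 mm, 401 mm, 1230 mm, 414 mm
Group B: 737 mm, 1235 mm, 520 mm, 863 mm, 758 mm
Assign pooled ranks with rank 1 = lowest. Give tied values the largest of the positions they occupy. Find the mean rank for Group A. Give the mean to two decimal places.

3.75

Sorted (ascending): 401, 414, 414, 520, 737, 758, 863, 1230, 1235
The 2 values of 414 occupy positions 2–3 → each gets rank 3.
Group A values → pooled ranks: 414→3, 401→1, 1230→8, 414→3
Mean rank = (3 + 1 + 8 + 3) / 4 = 3.75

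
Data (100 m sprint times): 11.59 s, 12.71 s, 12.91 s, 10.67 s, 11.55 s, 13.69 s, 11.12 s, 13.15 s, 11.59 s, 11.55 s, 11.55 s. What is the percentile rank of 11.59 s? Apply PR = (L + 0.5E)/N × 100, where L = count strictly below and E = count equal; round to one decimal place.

N = 11.
Strictly below 11.59: 5. Equal to 11.59: 2.
PR = (5 + 0.5·2)/11 × 100 = 54.5

54.5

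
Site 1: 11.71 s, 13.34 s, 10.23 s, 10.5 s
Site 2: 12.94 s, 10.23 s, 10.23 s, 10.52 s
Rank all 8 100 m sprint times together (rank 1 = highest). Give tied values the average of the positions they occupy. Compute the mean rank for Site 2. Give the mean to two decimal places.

5.00

Sorted (descending): 13.34, 12.94, 11.71, 10.52, 10.5, 10.23, 10.23, 10.23
The 3 values of 10.23 occupy positions 6–8 → average rank 7.
Site 2 values → pooled ranks: 12.94→2, 10.23→7, 10.23→7, 10.52→4
Mean rank = (2 + 7 + 7 + 4) / 4 = 5.00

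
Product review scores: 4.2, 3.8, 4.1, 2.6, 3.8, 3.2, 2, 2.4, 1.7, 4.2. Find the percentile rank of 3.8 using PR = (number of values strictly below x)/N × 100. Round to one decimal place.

50.0

N = 10.
Strictly below 3.8: 5. Equal to 3.8: 2.
PR = 5/10 × 100 = 50.0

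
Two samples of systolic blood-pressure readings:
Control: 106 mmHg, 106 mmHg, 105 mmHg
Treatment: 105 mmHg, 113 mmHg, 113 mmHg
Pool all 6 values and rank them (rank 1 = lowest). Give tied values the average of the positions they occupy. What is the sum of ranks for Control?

Sorted (ascending): 105, 105, 106, 106, 113, 113
The 2 values of 105 occupy positions 1–2 → average rank (1+2)/2 = 1.5.
The 2 values of 106 occupy positions 3–4 → average rank (3+4)/2 = 3.5.
The 2 values of 113 occupy positions 5–6 → average rank (5+6)/2 = 5.5.
Control values → pooled ranks: 106→3.5, 106→3.5, 105→1.5
Rank sum = 3.5 + 3.5 + 1.5 = 8.5

8.5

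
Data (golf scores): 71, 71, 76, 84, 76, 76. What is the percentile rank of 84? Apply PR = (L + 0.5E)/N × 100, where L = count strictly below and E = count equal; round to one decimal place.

91.7

N = 6.
Strictly below 84: 5. Equal to 84: 1.
PR = (5 + 0.5·1)/6 × 100 = 91.7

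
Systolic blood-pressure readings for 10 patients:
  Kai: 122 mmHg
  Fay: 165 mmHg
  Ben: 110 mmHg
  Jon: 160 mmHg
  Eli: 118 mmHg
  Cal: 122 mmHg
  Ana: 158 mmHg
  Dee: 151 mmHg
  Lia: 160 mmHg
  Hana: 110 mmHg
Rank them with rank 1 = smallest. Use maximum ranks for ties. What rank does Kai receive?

Sorted (ascending): 110, 110, 118, 122, 122, 151, 158, 160, 160, 165
The 2 values of 110 occupy positions 1–2 → each gets rank 2.
The 2 values of 122 occupy positions 4–5 → each gets rank 5.
The 2 values of 160 occupy positions 8–9 → each gets rank 9.
Kai has value 122 mmHg → rank 5.

5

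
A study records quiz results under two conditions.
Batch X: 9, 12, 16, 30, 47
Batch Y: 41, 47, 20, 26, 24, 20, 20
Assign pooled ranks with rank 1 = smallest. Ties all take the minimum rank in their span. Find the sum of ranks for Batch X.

26

Sorted (ascending): 9, 12, 16, 20, 20, 20, 24, 26, 30, 41, 47, 47
The 3 values of 20 occupy positions 4–6 → each gets rank 4.
The 2 values of 47 occupy positions 11–12 → each gets rank 11.
Batch X values → pooled ranks: 9→1, 12→2, 16→3, 30→9, 47→11
Rank sum = 1 + 2 + 3 + 9 + 11 = 26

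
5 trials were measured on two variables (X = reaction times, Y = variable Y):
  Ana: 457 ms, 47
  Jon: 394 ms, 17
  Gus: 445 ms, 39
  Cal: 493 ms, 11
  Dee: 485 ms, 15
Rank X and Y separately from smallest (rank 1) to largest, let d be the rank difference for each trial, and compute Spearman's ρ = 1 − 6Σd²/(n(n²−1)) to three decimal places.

-0.600

Ranks of variable 1: 3, 1, 2, 5, 4
Ranks of variable 2: 5, 3, 4, 1, 2
d = r₁ − r₂: -2, -2, -2, 4, 2
d²: 4, 4, 4, 16, 4; Σd² = 32
ρ = 1 − 6·32/(5·24) = 1 − 192/120 = -0.600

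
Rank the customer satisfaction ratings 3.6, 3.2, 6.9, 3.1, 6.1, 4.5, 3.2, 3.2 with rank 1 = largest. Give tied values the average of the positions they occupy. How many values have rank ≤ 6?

Sorted (descending): 6.9, 6.1, 4.5, 3.6, 3.2, 3.2, 3.2, 3.1
The 3 values of 3.2 occupy positions 5–7 → average rank 6.
Ranks ≤ 6: {1, 2, 3, 4, 6, 6, 6} → 7 values.

7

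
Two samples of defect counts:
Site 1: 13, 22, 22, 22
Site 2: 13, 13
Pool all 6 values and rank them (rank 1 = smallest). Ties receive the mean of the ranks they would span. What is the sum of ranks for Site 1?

Sorted (ascending): 13, 13, 13, 22, 22, 22
The 3 values of 13 occupy positions 1–3 → average rank 2.
The 3 values of 22 occupy positions 4–6 → average rank 5.
Site 1 values → pooled ranks: 13→2, 22→5, 22→5, 22→5
Rank sum = 2 + 5 + 5 + 5 = 17

17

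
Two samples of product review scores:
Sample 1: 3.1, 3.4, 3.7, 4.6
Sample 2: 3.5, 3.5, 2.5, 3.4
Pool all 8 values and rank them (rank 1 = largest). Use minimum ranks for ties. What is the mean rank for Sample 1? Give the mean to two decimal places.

3.75

Sorted (descending): 4.6, 3.7, 3.5, 3.5, 3.4, 3.4, 3.1, 2.5
The 2 values of 3.5 occupy positions 3–4 → each gets rank 3.
The 2 values of 3.4 occupy positions 5–6 → each gets rank 5.
Sample 1 values → pooled ranks: 3.1→7, 3.4→5, 3.7→2, 4.6→1
Mean rank = (7 + 5 + 2 + 1) / 4 = 3.75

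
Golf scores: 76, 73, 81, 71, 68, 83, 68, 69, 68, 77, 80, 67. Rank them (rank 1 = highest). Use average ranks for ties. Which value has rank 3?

Sorted (descending): 83, 81, 80, 77, 76, 73, 71, 69, 68, 68, 68, 67
The 3 values of 68 occupy positions 9–11 → average rank 10.
Rank 3 → value 80.

80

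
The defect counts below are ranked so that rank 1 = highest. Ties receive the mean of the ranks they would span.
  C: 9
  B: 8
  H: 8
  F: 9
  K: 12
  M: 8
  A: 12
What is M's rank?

Sorted (descending): 12, 12, 9, 9, 8, 8, 8
The 2 values of 12 occupy positions 1–2 → average rank (1+2)/2 = 1.5.
The 2 values of 9 occupy positions 3–4 → average rank (3+4)/2 = 3.5.
The 3 values of 8 occupy positions 5–7 → average rank 6.
M has value 8 → rank 6.

6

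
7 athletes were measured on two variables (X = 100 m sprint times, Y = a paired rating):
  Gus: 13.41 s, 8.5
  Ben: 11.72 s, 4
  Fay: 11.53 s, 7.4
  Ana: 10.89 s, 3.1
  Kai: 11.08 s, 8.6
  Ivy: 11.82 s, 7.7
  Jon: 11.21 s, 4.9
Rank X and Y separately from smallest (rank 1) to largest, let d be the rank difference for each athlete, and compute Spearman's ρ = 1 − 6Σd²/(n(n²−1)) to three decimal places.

0.357

Ranks of variable 1: 7, 5, 4, 1, 2, 6, 3
Ranks of variable 2: 6, 2, 4, 1, 7, 5, 3
d = r₁ − r₂: 1, 3, 0, 0, -5, 1, 0
d²: 1, 9, 0, 0, 25, 1, 0; Σd² = 36
ρ = 1 − 6·36/(7·48) = 1 − 216/336 = 0.357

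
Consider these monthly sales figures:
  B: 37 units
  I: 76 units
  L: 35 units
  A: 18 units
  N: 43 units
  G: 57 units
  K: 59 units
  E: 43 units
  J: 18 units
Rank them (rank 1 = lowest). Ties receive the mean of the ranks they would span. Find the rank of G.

7

Sorted (ascending): 18, 18, 35, 37, 43, 43, 57, 59, 76
The 2 values of 18 occupy positions 1–2 → average rank (1+2)/2 = 1.5.
The 2 values of 43 occupy positions 5–6 → average rank (5+6)/2 = 5.5.
G has value 57 units → rank 7.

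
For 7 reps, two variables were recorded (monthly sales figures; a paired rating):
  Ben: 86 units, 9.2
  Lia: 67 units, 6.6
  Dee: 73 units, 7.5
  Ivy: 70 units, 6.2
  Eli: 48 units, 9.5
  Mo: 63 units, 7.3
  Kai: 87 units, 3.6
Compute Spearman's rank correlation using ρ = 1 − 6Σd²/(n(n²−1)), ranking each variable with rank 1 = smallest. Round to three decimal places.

-0.429

Ranks of variable 1: 6, 3, 5, 4, 1, 2, 7
Ranks of variable 2: 6, 3, 5, 2, 7, 4, 1
d = r₁ − r₂: 0, 0, 0, 2, -6, -2, 6
d²: 0, 0, 0, 4, 36, 4, 36; Σd² = 80
ρ = 1 − 6·80/(7·48) = 1 − 480/336 = -0.429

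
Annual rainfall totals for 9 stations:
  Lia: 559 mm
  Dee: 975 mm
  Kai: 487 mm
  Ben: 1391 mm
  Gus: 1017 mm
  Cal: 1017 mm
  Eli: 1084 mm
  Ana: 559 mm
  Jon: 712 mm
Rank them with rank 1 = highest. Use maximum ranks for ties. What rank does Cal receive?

Sorted (descending): 1391, 1084, 1017, 1017, 975, 712, 559, 559, 487
The 2 values of 1017 occupy positions 3–4 → each gets rank 4.
The 2 values of 559 occupy positions 7–8 → each gets rank 8.
Cal has value 1017 mm → rank 4.

4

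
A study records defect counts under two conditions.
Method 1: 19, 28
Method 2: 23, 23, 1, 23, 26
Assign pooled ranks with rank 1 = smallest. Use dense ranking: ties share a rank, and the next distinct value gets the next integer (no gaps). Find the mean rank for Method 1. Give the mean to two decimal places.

Sorted (ascending): 1, 19, 23, 23, 23, 26, 28
The 3 values of 23 share dense rank 3.
Remaining distinct values take the next consecutive integers.
Method 1 values → pooled ranks: 19→2, 28→5
Mean rank = (2 + 5) / 2 = 3.50

3.50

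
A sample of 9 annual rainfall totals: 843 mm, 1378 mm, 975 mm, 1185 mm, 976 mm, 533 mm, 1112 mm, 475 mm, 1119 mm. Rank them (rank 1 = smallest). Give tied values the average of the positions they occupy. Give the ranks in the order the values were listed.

Sorted (ascending): 475, 533, 843, 975, 976, 1112, 1119, 1185, 1378
No ties — each value takes its position as its rank.

3, 9, 4, 8, 5, 2, 6, 1, 7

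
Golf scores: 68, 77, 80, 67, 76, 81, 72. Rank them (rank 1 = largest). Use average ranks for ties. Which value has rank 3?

Sorted (descending): 81, 80, 77, 76, 72, 68, 67
No ties — each value takes its position as its rank.
Rank 3 → value 77.

77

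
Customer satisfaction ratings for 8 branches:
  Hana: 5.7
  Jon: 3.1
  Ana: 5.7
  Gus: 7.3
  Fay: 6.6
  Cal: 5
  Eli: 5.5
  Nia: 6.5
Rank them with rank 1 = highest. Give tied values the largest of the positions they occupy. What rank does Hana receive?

Sorted (descending): 7.3, 6.6, 6.5, 5.7, 5.7, 5.5, 5, 3.1
The 2 values of 5.7 occupy positions 4–5 → each gets rank 5.
Hana has value 5.7 → rank 5.

5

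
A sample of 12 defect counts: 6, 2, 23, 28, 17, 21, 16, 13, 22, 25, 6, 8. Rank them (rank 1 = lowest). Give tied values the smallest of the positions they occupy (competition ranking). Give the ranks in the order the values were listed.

2, 1, 10, 12, 7, 8, 6, 5, 9, 11, 2, 4

Sorted (ascending): 2, 6, 6, 8, 13, 16, 17, 21, 22, 23, 25, 28
The 2 values of 6 occupy positions 2–3 → each gets rank 2.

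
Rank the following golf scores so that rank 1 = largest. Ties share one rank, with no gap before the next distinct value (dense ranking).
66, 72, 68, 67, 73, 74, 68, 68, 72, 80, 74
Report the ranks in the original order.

Sorted (descending): 80, 74, 74, 73, 72, 72, 68, 68, 68, 67, 66
The 2 values of 74 share dense rank 2.
The 2 values of 72 share dense rank 4.
The 3 values of 68 share dense rank 5.
Remaining distinct values take the next consecutive integers.

7, 4, 5, 6, 3, 2, 5, 5, 4, 1, 2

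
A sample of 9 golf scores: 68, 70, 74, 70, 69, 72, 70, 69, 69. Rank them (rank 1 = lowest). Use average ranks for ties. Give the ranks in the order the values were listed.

Sorted (ascending): 68, 69, 69, 69, 70, 70, 70, 72, 74
The 3 values of 69 occupy positions 2–4 → average rank 3.
The 3 values of 70 occupy positions 5–7 → average rank 6.

1, 6, 9, 6, 3, 8, 6, 3, 3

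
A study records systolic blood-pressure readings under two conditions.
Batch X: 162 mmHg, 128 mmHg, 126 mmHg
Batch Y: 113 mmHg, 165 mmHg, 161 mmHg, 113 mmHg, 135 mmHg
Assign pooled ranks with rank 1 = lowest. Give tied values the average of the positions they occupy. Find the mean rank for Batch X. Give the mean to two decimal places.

Sorted (ascending): 113, 113, 126, 128, 135, 161, 162, 165
The 2 values of 113 occupy positions 1–2 → average rank (1+2)/2 = 1.5.
Batch X values → pooled ranks: 162→7, 128→4, 126→3
Mean rank = (7 + 4 + 3) / 3 = 4.67

4.67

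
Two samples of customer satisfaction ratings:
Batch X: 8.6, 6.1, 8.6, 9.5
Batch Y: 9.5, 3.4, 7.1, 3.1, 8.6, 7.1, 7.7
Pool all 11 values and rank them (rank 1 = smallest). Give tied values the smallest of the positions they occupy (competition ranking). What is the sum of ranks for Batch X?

Sorted (ascending): 3.1, 3.4, 6.1, 7.1, 7.1, 7.7, 8.6, 8.6, 8.6, 9.5, 9.5
The 2 values of 7.1 occupy positions 4–5 → each gets rank 4.
The 3 values of 8.6 occupy positions 7–9 → each gets rank 7.
The 2 values of 9.5 occupy positions 10–11 → each gets rank 10.
Batch X values → pooled ranks: 8.6→7, 6.1→3, 8.6→7, 9.5→10
Rank sum = 7 + 3 + 7 + 10 = 27

27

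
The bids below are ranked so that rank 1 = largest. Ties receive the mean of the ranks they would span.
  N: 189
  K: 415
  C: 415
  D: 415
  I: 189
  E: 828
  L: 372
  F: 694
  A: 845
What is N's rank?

Sorted (descending): 845, 828, 694, 415, 415, 415, 372, 189, 189
The 3 values of 415 occupy positions 4–6 → average rank 5.
The 2 values of 189 occupy positions 8–9 → average rank (8+9)/2 = 8.5.
N has value 189 → rank 8.5.

8.5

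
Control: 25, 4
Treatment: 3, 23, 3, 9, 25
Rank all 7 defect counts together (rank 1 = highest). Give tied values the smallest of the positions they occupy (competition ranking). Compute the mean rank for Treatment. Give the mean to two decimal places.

Sorted (descending): 25, 25, 23, 9, 4, 3, 3
The 2 values of 25 occupy positions 1–2 → each gets rank 1.
The 2 values of 3 occupy positions 6–7 → each gets rank 6.
Treatment values → pooled ranks: 3→6, 23→3, 3→6, 9→4, 25→1
Mean rank = (6 + 3 + 6 + 4 + 1) / 5 = 4.00

4.00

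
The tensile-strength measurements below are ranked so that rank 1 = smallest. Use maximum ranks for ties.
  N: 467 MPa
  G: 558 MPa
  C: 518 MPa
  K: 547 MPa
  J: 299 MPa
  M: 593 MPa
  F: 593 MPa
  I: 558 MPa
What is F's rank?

8

Sorted (ascending): 299, 467, 518, 547, 558, 558, 593, 593
The 2 values of 558 occupy positions 5–6 → each gets rank 6.
The 2 values of 593 occupy positions 7–8 → each gets rank 8.
F has value 593 MPa → rank 8.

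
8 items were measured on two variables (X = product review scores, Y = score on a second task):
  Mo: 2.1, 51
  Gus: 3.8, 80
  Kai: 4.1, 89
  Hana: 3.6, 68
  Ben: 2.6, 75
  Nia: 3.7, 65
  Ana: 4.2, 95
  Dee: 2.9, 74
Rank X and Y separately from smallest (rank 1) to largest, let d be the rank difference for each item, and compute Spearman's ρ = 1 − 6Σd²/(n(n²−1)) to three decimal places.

0.762

Ranks of variable 1: 1, 6, 7, 4, 2, 5, 8, 3
Ranks of variable 2: 1, 6, 7, 3, 5, 2, 8, 4
d = r₁ − r₂: 0, 0, 0, 1, -3, 3, 0, -1
d²: 0, 0, 0, 1, 9, 9, 0, 1; Σd² = 20
ρ = 1 − 6·20/(8·63) = 1 − 120/504 = 0.762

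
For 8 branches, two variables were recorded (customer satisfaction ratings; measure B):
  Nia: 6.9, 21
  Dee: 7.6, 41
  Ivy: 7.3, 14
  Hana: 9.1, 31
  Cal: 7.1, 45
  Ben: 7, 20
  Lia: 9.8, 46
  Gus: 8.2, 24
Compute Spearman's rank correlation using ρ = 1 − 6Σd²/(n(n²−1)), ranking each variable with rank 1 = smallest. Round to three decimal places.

0.548

Ranks of variable 1: 1, 5, 4, 7, 3, 2, 8, 6
Ranks of variable 2: 3, 6, 1, 5, 7, 2, 8, 4
d = r₁ − r₂: -2, -1, 3, 2, -4, 0, 0, 2
d²: 4, 1, 9, 4, 16, 0, 0, 4; Σd² = 38
ρ = 1 − 6·38/(8·63) = 1 − 228/504 = 0.548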